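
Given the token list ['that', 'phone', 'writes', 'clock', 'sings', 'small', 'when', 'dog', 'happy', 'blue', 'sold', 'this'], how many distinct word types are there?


Listing all tokens and tracking unique types:
  Token 1: 'that' -> NEW (unique so far: 1)
  Token 2: 'phone' -> NEW (unique so far: 2)
  Token 3: 'writes' -> NEW (unique so far: 3)
  Token 4: 'clock' -> NEW (unique so far: 4)
  Token 5: 'sings' -> NEW (unique so far: 5)
  Token 6: 'small' -> NEW (unique so far: 6)
  Token 7: 'when' -> NEW (unique so far: 7)
  Token 8: 'dog' -> NEW (unique so far: 8)
  Token 9: 'happy' -> NEW (unique so far: 9)
  Token 10: 'blue' -> NEW (unique so far: 10)
  Token 11: 'sold' -> NEW (unique so far: 11)
  Token 12: 'this' -> NEW (unique so far: 12)
Unique types: ('blue', 'clock', 'dog', 'happy', 'phone', 'sings', 'small', 'sold', 'that', 'this', 'when', 'writes')
Vocabulary size: 12

12


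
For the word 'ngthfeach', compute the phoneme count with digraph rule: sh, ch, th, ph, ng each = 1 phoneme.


Parsing 'ngthfeach' greedily, digraphs first:
  'ng' -> digraph (1 consonant phoneme) (phonemes so far: 1)
  'th' -> digraph (1 consonant phoneme) (phonemes so far: 2)
  'f' -> consonant phoneme (phonemes so far: 3)
  'e' -> vowel phoneme (phonemes so far: 4)
  'a' -> vowel phoneme (phonemes so far: 5)
  'ch' -> digraph (1 consonant phoneme) (phonemes so far: 6)
Total phonemes: 6

6


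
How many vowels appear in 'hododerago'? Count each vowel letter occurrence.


Scanning each character of 'hododerago':
  Position 1: 'h' -> consonant (running count: 0)
  Position 2: 'o' -> vowel (running count: 1)
  Position 3: 'd' -> consonant (running count: 1)
  Position 4: 'o' -> vowel (running count: 2)
  Position 5: 'd' -> consonant (running count: 2)
  Position 6: 'e' -> vowel (running count: 3)
  Position 7: 'r' -> consonant (running count: 3)
  Position 8: 'a' -> vowel (running count: 4)
  Position 9: 'g' -> consonant (running count: 4)
  Position 10: 'o' -> vowel (running count: 5)
Total vowels: 5

5


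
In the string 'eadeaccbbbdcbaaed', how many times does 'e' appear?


Scanning 'eadeaccbbbdcbaaed' for 'e':
  Position 0: 'e' -> MATCH (count: 1)
  Position 3: 'e' -> MATCH (count: 2)
  Position 15: 'e' -> MATCH (count: 3)
Total occurrences of 'e': 3

3


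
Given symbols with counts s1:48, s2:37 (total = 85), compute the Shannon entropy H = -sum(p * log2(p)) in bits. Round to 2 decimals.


Computing entropy H = -sum(p_i * log2(p_i)):
  s1: p = 48/85 = 0.5647, -p*log2(p) = 0.4656
  s2: p = 37/85 = 0.4353, -p*log2(p) = 0.5223
H = sum of terms = 0.9879
Rounded to 2 decimals: 0.99

0.99


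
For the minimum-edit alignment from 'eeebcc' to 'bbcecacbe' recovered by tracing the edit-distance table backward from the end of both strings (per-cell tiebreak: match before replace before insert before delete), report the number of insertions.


Edit distance = 7. Backtracking from cell (6, 9) with preference match > replace > insert > delete,
then listing the resulting alignment 'eeebcc' -> 'bbcecacbe' left to right:
  Step 1: insert 'b' [insertion #1]
  Step 2: insert 'b' [insertion #2]
  Step 3: replace e->c
  Step 4: keep 'e'
  Step 5: replace e->c
  Step 6: replace b->a
  Step 7: keep 'c'
  Step 8: insert 'b' [insertion #3]
  Step 9: replace c->e
Total insertions: 3

3


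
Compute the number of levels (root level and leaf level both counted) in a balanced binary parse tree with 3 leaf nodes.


In a balanced binary tree with n leaves the deepest leaf is ceil(log2(n)) edges below the root,
so counting node levels inclusive of root and leaves gives ceil(log2(n)) + 1 levels.
log2(3) = 1.5850
ceil(1.5850) = 2
levels = 2 + 1 = 3

3


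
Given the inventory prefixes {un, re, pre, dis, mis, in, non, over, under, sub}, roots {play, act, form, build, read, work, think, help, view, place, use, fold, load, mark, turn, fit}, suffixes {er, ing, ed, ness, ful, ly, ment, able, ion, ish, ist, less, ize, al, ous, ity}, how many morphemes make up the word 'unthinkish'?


Segmenting 'unthinkish' against the inventory:
  'un' -> prefix (morpheme 1)
  'think' -> root (morpheme 2)
  'ish' -> suffix (morpheme 3)
Total morphemes: 3

3


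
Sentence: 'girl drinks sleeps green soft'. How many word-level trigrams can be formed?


Word trigrams from [5] words:
  Trigram 1: (girl drinks sleeps)
  Trigram 2: (drinks sleeps green)
  Trigram 3: (sleeps green soft)
Total word trigrams: 5 - 2 = 3

3


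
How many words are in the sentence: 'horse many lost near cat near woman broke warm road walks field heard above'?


Counting words by splitting on spaces:
  Word 1: 'horse'
  Word 2: 'many'
  Word 3: 'lost'
  Word 4: 'near'
  Word 5: 'cat'
  Word 6: 'near'
  Word 7: 'woman'
  Word 8: 'broke'
  Word 9: 'warm'
  Word 10: 'road'
  Word 11: 'walks'
  Word 12: 'field'
  Word 13: 'heard'
  Word 14: 'above'
Total words: 14

14


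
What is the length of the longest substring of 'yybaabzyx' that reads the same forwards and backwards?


Scanning 'yybaabzyx' for palindromic substrings.
Substring at positions 2-5: 'baab'.
Check: reverse('baab') = 'baab' -> palindrome confirmed.
Neighbouring characters ('y' / 'z') break symmetry, so it cannot extend further.
No longer palindromic substring exists; longest length = 4

4


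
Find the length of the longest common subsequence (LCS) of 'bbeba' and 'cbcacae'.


DP table for LCS of 'bbeba' and 'cbcacae':
       c  b  c  a  c  a  e
    0  0  0  0  0  0  0  0
  b 0  0  1  1  1  1  1  1
  b 0  0  1  1  1  1  1  1
  e 0  0  1  1  1  1  1  2
  b 0  0  1  1  1  1  1  2
  a 0  0  1  1  2  2  2  2
LCS: 'be'
LCS length = 2

2


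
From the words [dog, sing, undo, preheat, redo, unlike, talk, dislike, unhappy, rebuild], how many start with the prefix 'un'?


Checking each word for prefix 'un':
  'dog' -> no (count: 0)
  'sing' -> no (count: 0)
  'undo' -> YES, starts with 'un' (count: 1)
  'preheat' -> no (count: 1)
  'redo' -> no (count: 1)
  'unlike' -> YES, starts with 'un' (count: 2)
  'talk' -> no (count: 2)
  'dislike' -> no (count: 2)
  'unhappy' -> YES, starts with 'un' (count: 3)
  'rebuild' -> no (count: 3)
Total with prefix 'un': 3

3


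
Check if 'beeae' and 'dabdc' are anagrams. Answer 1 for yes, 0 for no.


Sort characters of 'beeae': 'abeee'
Sort characters of 'dabdc': 'abcdd'
Sorted forms differ -> they are NOT anagrams
Result: 0

0


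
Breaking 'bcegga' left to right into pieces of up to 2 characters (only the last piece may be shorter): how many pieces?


'bcegga' has 6 characters.
Chunking with max size 2:
  Chunk 1: 'bc' (positions 0-1)
  Chunk 2: 'eg' (positions 2-3)
  Chunk 3: 'ga' (positions 4-5)
Total chunks: ceil(6 / 2) = 3

3


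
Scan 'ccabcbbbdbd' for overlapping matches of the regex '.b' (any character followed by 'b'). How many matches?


Pattern: .b means any character followed by 'b'.
Scanning 'ccabcbbbdbd' position-by-position:
  Pos 0: window 'cc' -> no
  Pos 1: window 'ca' -> no
  Pos 2: window 'ab' -> MATCH
  Pos 3: window 'bc' -> no
  Pos 4: window 'cb' -> MATCH
  Pos 5: window 'bb' -> MATCH
  Pos 6: window 'bb' -> MATCH
  Pos 7: window 'bd' -> no
  Pos 8: window 'db' -> MATCH
  Pos 9: window 'bd' -> no
  Pos 10: window 'd' -> no
Total matches: 5

5


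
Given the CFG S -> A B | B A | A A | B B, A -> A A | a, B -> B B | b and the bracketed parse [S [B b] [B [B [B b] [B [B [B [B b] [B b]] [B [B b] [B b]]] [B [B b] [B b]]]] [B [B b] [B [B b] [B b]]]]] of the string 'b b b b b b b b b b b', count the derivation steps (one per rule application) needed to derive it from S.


Every bracketed nonterminal node [X ...] in the tree is produced by exactly one rule application.
Reading the tree off as a leftmost derivation:
  Step 1: S  =>  B B   (applied S -> B B)
  Step 2: B B  =>  b B   (applied B -> b)
  Step 3: b B  =>  b B B   (applied B -> B B)
  Step 4: b B B  =>  b B B B   (applied B -> B B)
  Step 5: b B B B  =>  b b B B   (applied B -> b)
  Step 6: b b B B  =>  b b B B B   (applied B -> B B)
  Step 7: b b B B B  =>  b b B B B B   (applied B -> B B)
  Step 8: b b B B B B  =>  b b B B B B B   (applied B -> B B)
  Step 9: b b B B B B B  =>  b b b B B B B   (applied B -> b)
  Step 10: b b b B B B B  =>  b b b b B B B   (applied B -> b)
  Step 11: b b b b B B B  =>  b b b b B B B B   (applied B -> B B)
  Step 12: b b b b B B B B  =>  b b b b b B B B   (applied B -> b)
  Step 13: b b b b b B B B  =>  b b b b b b B B   (applied B -> b)
  Step 14: b b b b b b B B  =>  b b b b b b B B B   (applied B -> B B)
  Step 15: b b b b b b B B B  =>  b b b b b b b B B   (applied B -> b)
  Step 16: b b b b b b b B B  =>  b b b b b b b b B   (applied B -> b)
  Step 17: b b b b b b b b B  =>  b b b b b b b b B B   (applied B -> B B)
  Step 18: b b b b b b b b B B  =>  b b b b b b b b b B   (applied B -> b)
  Step 19: b b b b b b b b b B  =>  b b b b b b b b b B B   (applied B -> B B)
  Step 20: b b b b b b b b b B B  =>  b b b b b b b b b b B   (applied B -> b)
  Step 21: b b b b b b b b b b B  =>  b b b b b b b b b b b   (applied B -> b)
Final yield: b b b b b b b b b b b
Total rewrite steps: 21

21


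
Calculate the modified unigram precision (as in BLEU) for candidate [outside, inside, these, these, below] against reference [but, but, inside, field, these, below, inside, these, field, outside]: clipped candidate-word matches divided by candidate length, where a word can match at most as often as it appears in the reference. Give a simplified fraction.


Reference word counts: {'below': 1, 'but': 2, 'field': 2, 'inside': 2, 'outside': 1, 'these': 2}
Checking each candidate word (with clipping):
  'outside' -> in reference (ref count 1, used 1/1) -> match (matches: 1)
  'inside' -> in reference (ref count 2, used 1/2) -> match (matches: 2)
  'these' -> in reference (ref count 2, used 1/2) -> match (matches: 3)
  'these' -> in reference (ref count 2, used 2/2) -> match (matches: 4)
  'below' -> in reference (ref count 1, used 1/1) -> match (matches: 5)
Clipped matches: 5, Candidate length: 5
Precision = 5/5 = 1

1


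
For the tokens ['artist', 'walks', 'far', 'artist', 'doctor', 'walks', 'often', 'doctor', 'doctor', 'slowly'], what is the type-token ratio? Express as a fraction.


Tokens: 10
Unique types: ('artist', 'doctor', 'far', 'often', 'slowly', 'walks') = 6
TTR = 6/10
Simplify: divide both by 2 -> 3/5
TTR = 3/5

3/5


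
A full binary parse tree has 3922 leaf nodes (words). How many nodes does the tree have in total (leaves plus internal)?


Leaf nodes (terminals): 3922
Internal nodes = n - 1 = 3922 - 1 = 3921
Total = leaves + internal = 3922 + 3921 = 7843

7843


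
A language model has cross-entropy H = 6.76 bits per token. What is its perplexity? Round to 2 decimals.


Perplexity formula: PP = 2^H
H = 6.76
PP = 2^6.76
Decompose: 2^6.76 = 2^6 * 2^0.76
2^6 = 64, 2^0.76 ~ 1.6934906
PP ~ 64 * 1.6934906 = 108.3833984
Rounded to 2 decimals: 108.38

108.38


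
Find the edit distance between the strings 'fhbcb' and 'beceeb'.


Building DP table for s1='fhbcb' (len 5) and s2='beceeb' (len 6):
       b  e  c  e  e  b
    0  1  2  3  4  5  6
  f 1  1  2  3  4  5  6
  h 2  2  2  3  4  5  6
  b 3  2  3  3  4  5  5
  c 4  3  3  3  4  5  6
  b 5  4  4  4  4  5  5
Edit distance = dp[5][6] = 5

5


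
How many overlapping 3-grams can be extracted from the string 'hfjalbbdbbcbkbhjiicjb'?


String 'hfjalbbdbbcbkbhjiicjb' has length L = 21.
Number of overlapping n-grams = L - n + 1
Substituting: 21 - 3 + 1 = 19

19


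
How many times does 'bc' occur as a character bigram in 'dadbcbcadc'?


Scanning 'dadbcbcadc' for bigram 'bc':
  Position 0: 'da' -> no
  Position 1: 'ad' -> no
  Position 2: 'db' -> no
  Position 3: 'bc' -> MATCH
  Position 4: 'cb' -> no
  Position 5: 'bc' -> MATCH
  Position 6: 'ca' -> no
  Position 7: 'ad' -> no
  Position 8: 'dc' -> no
Total matches: 2

2


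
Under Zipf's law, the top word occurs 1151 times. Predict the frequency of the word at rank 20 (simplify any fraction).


Zipf's law: freq(rank) = f1 / rank
f1 = 1151, rank = 20
freq = 1151 / 20
GCD(1151, 20) = 1
Simplified: 1151/20

1151/20


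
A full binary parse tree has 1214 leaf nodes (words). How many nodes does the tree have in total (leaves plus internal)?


Leaf nodes (terminals): 1214
Internal nodes = n - 1 = 1214 - 1 = 1213
Total = leaves + internal = 1214 + 1213 = 2427

2427


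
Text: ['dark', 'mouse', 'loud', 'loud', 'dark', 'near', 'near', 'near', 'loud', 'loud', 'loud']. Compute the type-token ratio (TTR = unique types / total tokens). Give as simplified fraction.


Tokens: 11
Unique types: ('dark', 'loud', 'mouse', 'near') = 4
TTR = 4/11
Already in lowest terms.

4/11


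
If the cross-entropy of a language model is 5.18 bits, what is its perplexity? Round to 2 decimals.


Perplexity formula: PP = 2^H
H = 5.18
PP = 2^5.18
Decompose: 2^5.18 = 2^5 * 2^0.18
2^5 = 32, 2^0.18 ~ 1.1328839
PP ~ 32 * 1.1328839 = 36.2522848
Rounded to 2 decimals: 36.25

36.25


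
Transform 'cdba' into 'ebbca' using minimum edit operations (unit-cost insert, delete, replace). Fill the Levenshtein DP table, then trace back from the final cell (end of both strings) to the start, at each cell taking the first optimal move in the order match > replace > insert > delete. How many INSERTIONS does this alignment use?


Edit distance = 3. Backtracking from cell (4, 5) with preference match > replace > insert > delete,
then listing the resulting alignment 'cdba' -> 'ebbca' left to right:
  Step 1: replace c->e
  Step 2: replace d->b
  Step 3: keep 'b'
  Step 4: insert 'c' [insertion #1]
  Step 5: keep 'a'
Total insertions: 1

1


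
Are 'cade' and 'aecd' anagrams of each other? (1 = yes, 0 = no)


Sort characters of 'cade': 'acde'
Sort characters of 'aecd': 'acde'
Sorted forms match -> they ARE anagrams
Result: 1

1


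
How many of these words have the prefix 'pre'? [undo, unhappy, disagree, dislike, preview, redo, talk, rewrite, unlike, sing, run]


Checking each word for prefix 'pre':
  'undo' -> no (count: 0)
  'unhappy' -> no (count: 0)
  'disagree' -> no (count: 0)
  'dislike' -> no (count: 0)
  'preview' -> YES, starts with 'pre' (count: 1)
  'redo' -> no (count: 1)
  'talk' -> no (count: 1)
  'rewrite' -> no (count: 1)
  'unlike' -> no (count: 1)
  'sing' -> no (count: 1)
  'run' -> no (count: 1)
Total with prefix 'pre': 1

1


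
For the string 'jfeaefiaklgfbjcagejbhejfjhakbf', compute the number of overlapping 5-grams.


String 'jfeaefiaklgfbjcagejbhejfjhakbf' has length L = 30.
Number of overlapping n-grams = L - n + 1
Substituting: 30 - 5 + 1 = 26

26


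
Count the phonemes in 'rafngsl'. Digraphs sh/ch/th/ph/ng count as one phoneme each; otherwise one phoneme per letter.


Parsing 'rafngsl' greedily, digraphs first:
  'r' -> consonant phoneme (phonemes so far: 1)
  'a' -> vowel phoneme (phonemes so far: 2)
  'f' -> consonant phoneme (phonemes so far: 3)
  'ng' -> digraph (1 consonant phoneme) (phonemes so far: 4)
  's' -> consonant phoneme (phonemes so far: 5)
  'l' -> consonant phoneme (phonemes so far: 6)
Total phonemes: 6

6


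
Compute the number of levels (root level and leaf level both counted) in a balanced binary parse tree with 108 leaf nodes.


In a balanced binary tree with n leaves the deepest leaf is ceil(log2(n)) edges below the root,
so counting node levels inclusive of root and leaves gives ceil(log2(n)) + 1 levels.
log2(108) = 6.7549
ceil(6.7549) = 7
levels = 7 + 1 = 8

8


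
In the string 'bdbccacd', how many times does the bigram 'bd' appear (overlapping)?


Scanning 'bdbccacd' for bigram 'bd':
  Position 0: 'bd' -> MATCH
  Position 1: 'db' -> no
  Position 2: 'bc' -> no
  Position 3: 'cc' -> no
  Position 4: 'ca' -> no
  Position 5: 'ac' -> no
  Position 6: 'cd' -> no
Total matches: 1

1


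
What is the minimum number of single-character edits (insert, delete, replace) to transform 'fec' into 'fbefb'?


Building DP table for s1='fec' (len 3) and s2='fbefb' (len 5):
       f  b  e  f  b
    0  1  2  3  4  5
  f 1  0  1  2  3  4
  e 2  1  1  1  2  3
  c 3  2  2  2  2  3
Edit distance = dp[3][5] = 3

3


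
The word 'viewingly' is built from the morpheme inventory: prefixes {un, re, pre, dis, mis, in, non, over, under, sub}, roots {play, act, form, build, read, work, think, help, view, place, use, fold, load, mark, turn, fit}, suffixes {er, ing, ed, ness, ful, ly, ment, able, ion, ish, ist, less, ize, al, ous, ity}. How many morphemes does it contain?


Segmenting 'viewingly' against the inventory:
  'view' -> root (morpheme 1)
  'ing' -> suffix (morpheme 2)
  'ly' -> suffix (morpheme 3)
Total morphemes: 3

3


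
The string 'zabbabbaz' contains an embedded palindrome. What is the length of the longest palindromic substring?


Scanning 'zabbabbaz' for palindromic substrings.
Substring at positions 0-8: 'zabbabbaz'.
Check: reverse('zabbabbaz') = 'zabbabbaz' -> palindrome confirmed.
No longer palindromic substring exists; longest length = 9

9


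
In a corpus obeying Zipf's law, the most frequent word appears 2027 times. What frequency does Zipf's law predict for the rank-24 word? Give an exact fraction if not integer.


Zipf's law: freq(rank) = f1 / rank
f1 = 2027, rank = 24
freq = 2027 / 24
GCD(2027, 24) = 1
Simplified: 2027/24

2027/24


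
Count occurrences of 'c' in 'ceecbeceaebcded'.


Scanning 'ceecbeceaebcded' for 'c':
  Position 0: 'c' -> MATCH (count: 1)
  Position 3: 'c' -> MATCH (count: 2)
  Position 6: 'c' -> MATCH (count: 3)
  Position 11: 'c' -> MATCH (count: 4)
Total occurrences of 'c': 4

4


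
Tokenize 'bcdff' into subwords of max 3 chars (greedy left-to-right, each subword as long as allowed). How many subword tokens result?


'bcdff' has 5 characters.
Chunking with max size 3:
  Chunk 1: 'bcd' (positions 0-2)
  Chunk 2: 'ff' (positions 3-4)
Total chunks: ceil(5 / 3) = 2

2


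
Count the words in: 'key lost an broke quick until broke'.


Counting words by splitting on spaces:
  Word 1: 'key'
  Word 2: 'lost'
  Word 3: 'an'
  Word 4: 'broke'
  Word 5: 'quick'
  Word 6: 'until'
  Word 7: 'broke'
Total words: 7

7


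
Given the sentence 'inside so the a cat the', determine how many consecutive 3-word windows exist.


Word trigrams from [6] words:
  Trigram 1: (inside so the)
  Trigram 2: (so the a)
  Trigram 3: (the a cat)
  Trigram 4: (a cat the)
Total word trigrams: 6 - 2 = 4

4


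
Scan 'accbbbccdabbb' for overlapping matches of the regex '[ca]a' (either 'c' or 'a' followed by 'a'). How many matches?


Pattern: [ca]a means either 'c' or 'a' followed by 'a'.
Scanning 'accbbbccdabbb' position-by-position:
  Pos 0: window 'ac' -> no
  Pos 1: window 'cc' -> no
  Pos 2: window 'cb' -> no
  Pos 3: window 'bb' -> no
  Pos 4: window 'bb' -> no
  Pos 5: window 'bc' -> no
  Pos 6: window 'cc' -> no
  Pos 7: window 'cd' -> no
  Pos 8: window 'da' -> no
  Pos 9: window 'ab' -> no
  Pos 10: window 'bb' -> no
  Pos 11: window 'bb' -> no
  Pos 12: window 'b' -> no
Total matches: 0

0


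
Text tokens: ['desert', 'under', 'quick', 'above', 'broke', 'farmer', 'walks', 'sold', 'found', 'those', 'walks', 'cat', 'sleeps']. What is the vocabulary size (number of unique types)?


Listing all tokens and tracking unique types:
  Token 1: 'desert' -> NEW (unique so far: 1)
  Token 2: 'under' -> NEW (unique so far: 2)
  Token 3: 'quick' -> NEW (unique so far: 3)
  Token 4: 'above' -> NEW (unique so far: 4)
  Token 5: 'broke' -> NEW (unique so far: 5)
  Token 6: 'farmer' -> NEW (unique so far: 6)
  Token 7: 'walks' -> NEW (unique so far: 7)
  Token 8: 'sold' -> NEW (unique so far: 8)
  Token 9: 'found' -> NEW (unique so far: 9)
  Token 10: 'those' -> NEW (unique so far: 10)
  Token 11: 'walks' -> duplicate (unique so far: 10)
  Token 12: 'cat' -> NEW (unique so far: 11)
  Token 13: 'sleeps' -> NEW (unique so far: 12)
Unique types: ('above', 'broke', 'cat', 'desert', 'farmer', 'found', 'quick', 'sleeps', 'sold', 'those', 'under', 'walks')
Vocabulary size: 12

12


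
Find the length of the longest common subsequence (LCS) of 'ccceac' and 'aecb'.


DP table for LCS of 'ccceac' and 'aecb':
       a  e  c  b
    0  0  0  0  0
  c 0  0  0  1  1
  c 0  0  0  1  1
  c 0  0  0  1  1
  e 0  0  1  1  1
  a 0  1  1  1  1
  c 0  1  1  2  2
LCS: 'ec'
LCS length = 2

2


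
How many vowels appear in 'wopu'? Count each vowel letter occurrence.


Scanning each character of 'wopu':
  Position 1: 'w' -> consonant (running count: 0)
  Position 2: 'o' -> vowel (running count: 1)
  Position 3: 'p' -> consonant (running count: 1)
  Position 4: 'u' -> vowel (running count: 2)
Total vowels: 2

2


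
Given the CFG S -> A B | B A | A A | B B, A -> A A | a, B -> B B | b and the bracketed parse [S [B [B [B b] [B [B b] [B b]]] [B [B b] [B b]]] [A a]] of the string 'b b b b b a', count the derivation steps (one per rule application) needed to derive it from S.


Every bracketed nonterminal node [X ...] in the tree is produced by exactly one rule application.
Reading the tree off as a leftmost derivation:
  Step 1: S  =>  B A   (applied S -> B A)
  Step 2: B A  =>  B B A   (applied B -> B B)
  Step 3: B B A  =>  B B B A   (applied B -> B B)
  Step 4: B B B A  =>  b B B A   (applied B -> b)
  Step 5: b B B A  =>  b B B B A   (applied B -> B B)
  Step 6: b B B B A  =>  b b B B A   (applied B -> b)
  Step 7: b b B B A  =>  b b b B A   (applied B -> b)
  Step 8: b b b B A  =>  b b b B B A   (applied B -> B B)
  Step 9: b b b B B A  =>  b b b b B A   (applied B -> b)
  Step 10: b b b b B A  =>  b b b b b A   (applied B -> b)
  Step 11: b b b b b A  =>  b b b b b a   (applied A -> a)
Final yield: b b b b b a
Total rewrite steps: 11

11


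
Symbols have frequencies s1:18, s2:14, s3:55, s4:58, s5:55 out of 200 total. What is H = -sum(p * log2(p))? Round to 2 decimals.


Computing entropy H = -sum(p_i * log2(p_i)):
  s1: p = 18/200 = 0.0900, -p*log2(p) = 0.3127
  s2: p = 14/200 = 0.0700, -p*log2(p) = 0.2686
  s3: p = 55/200 = 0.2750, -p*log2(p) = 0.5122
  s4: p = 58/200 = 0.2900, -p*log2(p) = 0.5179
  s5: p = 55/200 = 0.2750, -p*log2(p) = 0.5122
H = sum of terms = 2.1236
Rounded to 2 decimals: 2.12

2.12


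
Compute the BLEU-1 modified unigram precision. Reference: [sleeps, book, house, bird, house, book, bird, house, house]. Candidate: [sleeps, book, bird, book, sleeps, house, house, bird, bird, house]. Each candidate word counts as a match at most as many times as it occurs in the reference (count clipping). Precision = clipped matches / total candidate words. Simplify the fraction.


Reference word counts: {'bird': 2, 'book': 2, 'house': 4, 'sleeps': 1}
Checking each candidate word (with clipping):
  'sleeps' -> in reference (ref count 1, used 1/1) -> match (matches: 1)
  'book' -> in reference (ref count 2, used 1/2) -> match (matches: 2)
  'bird' -> in reference (ref count 2, used 1/2) -> match (matches: 3)
  'book' -> in reference (ref count 2, used 2/2) -> match (matches: 4)
  'sleeps' -> ref count 1 already used up (1/1) -> clipped, no match (matches: 4)
  'house' -> in reference (ref count 4, used 1/4) -> match (matches: 5)
  'house' -> in reference (ref count 4, used 2/4) -> match (matches: 6)
  'bird' -> in reference (ref count 2, used 2/2) -> match (matches: 7)
  'bird' -> ref count 2 already used up (2/2) -> clipped, no match (matches: 7)
  'house' -> in reference (ref count 4, used 3/4) -> match (matches: 8)
Clipped matches: 8, Candidate length: 10
Precision = 8/10 = 4/5

4/5


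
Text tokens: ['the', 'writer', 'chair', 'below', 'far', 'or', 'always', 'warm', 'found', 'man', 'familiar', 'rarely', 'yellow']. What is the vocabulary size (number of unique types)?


Listing all tokens and tracking unique types:
  Token 1: 'the' -> NEW (unique so far: 1)
  Token 2: 'writer' -> NEW (unique so far: 2)
  Token 3: 'chair' -> NEW (unique so far: 3)
  Token 4: 'below' -> NEW (unique so far: 4)
  Token 5: 'far' -> NEW (unique so far: 5)
  Token 6: 'or' -> NEW (unique so far: 6)
  Token 7: 'always' -> NEW (unique so far: 7)
  Token 8: 'warm' -> NEW (unique so far: 8)
  Token 9: 'found' -> NEW (unique so far: 9)
  Token 10: 'man' -> NEW (unique so far: 10)
  Token 11: 'familiar' -> NEW (unique so far: 11)
  Token 12: 'rarely' -> NEW (unique so far: 12)
  Token 13: 'yellow' -> NEW (unique so far: 13)
Unique types: ('always', 'below', 'chair', 'familiar', 'far', 'found', 'man', 'or', 'rarely', 'the', 'warm', 'writer', 'yellow')
Vocabulary size: 13

13


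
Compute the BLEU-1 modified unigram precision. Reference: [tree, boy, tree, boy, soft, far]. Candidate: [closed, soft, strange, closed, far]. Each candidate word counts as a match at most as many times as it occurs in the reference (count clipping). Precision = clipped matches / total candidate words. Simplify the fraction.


Reference word counts: {'boy': 2, 'far': 1, 'soft': 1, 'tree': 2}
Checking each candidate word (with clipping):
  'closed' -> not in reference -> no match (matches: 0)
  'soft' -> in reference (ref count 1, used 1/1) -> match (matches: 1)
  'strange' -> not in reference -> no match (matches: 1)
  'closed' -> not in reference -> no match (matches: 1)
  'far' -> in reference (ref count 1, used 1/1) -> match (matches: 2)
Clipped matches: 2, Candidate length: 5
Precision = 2/5

2/5


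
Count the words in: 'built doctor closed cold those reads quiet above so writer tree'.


Counting words by splitting on spaces:
  Word 1: 'built'
  Word 2: 'doctor'
  Word 3: 'closed'
  Word 4: 'cold'
  Word 5: 'those'
  Word 6: 'reads'
  Word 7: 'quiet'
  Word 8: 'above'
  Word 9: 'so'
  Word 10: 'writer'
  Word 11: 'tree'
Total words: 11

11


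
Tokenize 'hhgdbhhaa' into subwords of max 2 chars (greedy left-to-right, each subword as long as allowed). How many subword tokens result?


'hhgdbhhaa' has 9 characters.
Chunking with max size 2:
  Chunk 1: 'hh' (positions 0-1)
  Chunk 2: 'gd' (positions 2-3)
  Chunk 3: 'bh' (positions 4-5)
  Chunk 4: 'ha' (positions 6-7)
  Chunk 5: 'a' (positions 8-8)
Total chunks: ceil(9 / 2) = 5

5


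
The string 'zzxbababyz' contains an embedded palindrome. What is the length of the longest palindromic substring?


Scanning 'zzxbababyz' for palindromic substrings.
Substring at positions 3-7: 'babab'.
Check: reverse('babab') = 'babab' -> palindrome confirmed.
Neighbouring characters ('x' / 'y') break symmetry, so it cannot extend further.
No longer palindromic substring exists; longest length = 5

5


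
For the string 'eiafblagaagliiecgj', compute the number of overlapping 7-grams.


String 'eiafblagaagliiecgj' has length L = 18.
Number of overlapping n-grams = L - n + 1
Substituting: 18 - 7 + 1 = 12

12


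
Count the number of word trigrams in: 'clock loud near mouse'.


Word trigrams from [4] words:
  Trigram 1: (clock loud near)
  Trigram 2: (loud near mouse)
Total word trigrams: 4 - 2 = 2

2


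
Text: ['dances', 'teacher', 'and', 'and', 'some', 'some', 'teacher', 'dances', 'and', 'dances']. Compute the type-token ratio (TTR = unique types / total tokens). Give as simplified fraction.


Tokens: 10
Unique types: ('and', 'dances', 'some', 'teacher') = 4
TTR = 4/10
Simplify: divide both by 2 -> 2/5
TTR = 2/5

2/5


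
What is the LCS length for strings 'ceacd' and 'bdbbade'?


DP table for LCS of 'ceacd' and 'bdbbade':
       b  d  b  b  a  d  e
    0  0  0  0  0  0  0  0
  c 0  0  0  0  0  0  0  0
  e 0  0  0  0  0  0  0  1
  a 0  0  0  0  0  1  1  1
  c 0  0  0  0  0  1  1  1
  d 0  0  1  1  1  1  2  2
LCS: 'ad'
LCS length = 2

2


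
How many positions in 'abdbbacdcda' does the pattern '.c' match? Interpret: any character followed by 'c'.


Pattern: .c means any character followed by 'c'.
Scanning 'abdbbacdcda' position-by-position:
  Pos 0: window 'ab' -> no
  Pos 1: window 'bd' -> no
  Pos 2: window 'db' -> no
  Pos 3: window 'bb' -> no
  Pos 4: window 'ba' -> no
  Pos 5: window 'ac' -> MATCH
  Pos 6: window 'cd' -> no
  Pos 7: window 'dc' -> MATCH
  Pos 8: window 'cd' -> no
  Pos 9: window 'da' -> no
  Pos 10: window 'a' -> no
Total matches: 2

2


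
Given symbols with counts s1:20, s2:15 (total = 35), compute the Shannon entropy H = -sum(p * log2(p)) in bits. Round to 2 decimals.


Computing entropy H = -sum(p_i * log2(p_i)):
  s1: p = 20/35 = 0.5714, -p*log2(p) = 0.4613
  s2: p = 15/35 = 0.4286, -p*log2(p) = 0.5239
H = sum of terms = 0.9852
Rounded to 2 decimals: 0.99

0.99


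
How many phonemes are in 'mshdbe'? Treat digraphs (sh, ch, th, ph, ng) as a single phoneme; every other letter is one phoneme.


Parsing 'mshdbe' greedily, digraphs first:
  'm' -> consonant phoneme (phonemes so far: 1)
  'sh' -> digraph (1 consonant phoneme) (phonemes so far: 2)
  'd' -> consonant phoneme (phonemes so far: 3)
  'b' -> consonant phoneme (phonemes so far: 4)
  'e' -> vowel phoneme (phonemes so far: 5)
Total phonemes: 5

5


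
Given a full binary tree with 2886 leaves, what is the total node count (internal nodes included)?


Leaf nodes (terminals): 2886
Internal nodes = n - 1 = 2886 - 1 = 2885
Total = leaves + internal = 2886 + 2885 = 5771

5771


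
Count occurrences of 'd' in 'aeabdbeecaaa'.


Scanning 'aeabdbeecaaa' for 'd':
  Position 4: 'd' -> MATCH (count: 1)
Total occurrences of 'd': 1

1


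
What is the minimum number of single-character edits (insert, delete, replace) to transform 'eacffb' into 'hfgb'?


Building DP table for s1='eacffb' (len 6) and s2='hfgb' (len 4):
       h  f  g  b
    0  1  2  3  4
  e 1  1  2  3  4
  a 2  2  2  3  4
  c 3  3  3  3  4
  f 4  4  3  4  4
  f 5  5  4  4  5
  b 6  6  5  5  4
Edit distance = dp[6][4] = 4

4


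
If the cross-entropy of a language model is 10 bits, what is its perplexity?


Perplexity formula: PP = 2^H
H = 10
PP = 2^10
PP = 2^10 = 1024

1024


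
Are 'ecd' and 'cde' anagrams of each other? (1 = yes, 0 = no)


Sort characters of 'ecd': 'cde'
Sort characters of 'cde': 'cde'
Sorted forms match -> they ARE anagrams
Result: 1

1


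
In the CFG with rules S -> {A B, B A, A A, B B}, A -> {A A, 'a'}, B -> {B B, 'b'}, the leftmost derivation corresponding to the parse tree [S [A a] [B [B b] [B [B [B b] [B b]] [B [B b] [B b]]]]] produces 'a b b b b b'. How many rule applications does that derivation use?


Every bracketed nonterminal node [X ...] in the tree is produced by exactly one rule application.
Reading the tree off as a leftmost derivation:
  Step 1: S  =>  A B   (applied S -> A B)
  Step 2: A B  =>  a B   (applied A -> a)
  Step 3: a B  =>  a B B   (applied B -> B B)
  Step 4: a B B  =>  a b B   (applied B -> b)
  Step 5: a b B  =>  a b B B   (applied B -> B B)
  Step 6: a b B B  =>  a b B B B   (applied B -> B B)
  Step 7: a b B B B  =>  a b b B B   (applied B -> b)
  Step 8: a b b B B  =>  a b b b B   (applied B -> b)
  Step 9: a b b b B  =>  a b b b B B   (applied B -> B B)
  Step 10: a b b b B B  =>  a b b b b B   (applied B -> b)
  Step 11: a b b b b B  =>  a b b b b b   (applied B -> b)
Final yield: a b b b b b
Total rewrite steps: 11

11


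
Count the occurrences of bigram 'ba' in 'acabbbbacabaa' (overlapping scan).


Scanning 'acabbbbacabaa' for bigram 'ba':
  Position 0: 'ac' -> no
  Position 1: 'ca' -> no
  Position 2: 'ab' -> no
  Position 3: 'bb' -> no
  Position 4: 'bb' -> no
  Position 5: 'bb' -> no
  Position 6: 'ba' -> MATCH
  Position 7: 'ac' -> no
  Position 8: 'ca' -> no
  Position 9: 'ab' -> no
  Position 10: 'ba' -> MATCH
  Position 11: 'aa' -> no
Total matches: 2

2


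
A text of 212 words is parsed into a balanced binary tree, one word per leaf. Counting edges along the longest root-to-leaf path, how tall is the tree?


In a balanced binary tree with n leaves the deepest leaf is ceil(log2(n)) edges below the root.
log2(212) = 7.7279
ceil(7.7279) = 8
height (edges) = 8

8


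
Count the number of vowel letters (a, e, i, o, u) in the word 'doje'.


Scanning each character of 'doje':
  Position 1: 'd' -> consonant (running count: 0)
  Position 2: 'o' -> vowel (running count: 1)
  Position 3: 'j' -> consonant (running count: 1)
  Position 4: 'e' -> vowel (running count: 2)
Total vowels: 2

2


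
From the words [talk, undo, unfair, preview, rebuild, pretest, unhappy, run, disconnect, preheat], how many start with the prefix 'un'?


Checking each word for prefix 'un':
  'talk' -> no (count: 0)
  'undo' -> YES, starts with 'un' (count: 1)
  'unfair' -> YES, starts with 'un' (count: 2)
  'preview' -> no (count: 2)
  'rebuild' -> no (count: 2)
  'pretest' -> no (count: 2)
  'unhappy' -> YES, starts with 'un' (count: 3)
  'run' -> no (count: 3)
  'disconnect' -> no (count: 3)
  'preheat' -> no (count: 3)
Total with prefix 'un': 3

3


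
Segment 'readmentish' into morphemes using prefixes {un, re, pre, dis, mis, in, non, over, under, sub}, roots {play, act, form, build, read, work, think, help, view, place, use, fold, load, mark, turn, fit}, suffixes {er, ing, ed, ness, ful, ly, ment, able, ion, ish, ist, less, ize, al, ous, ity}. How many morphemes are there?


Segmenting 'readmentish' against the inventory:
  'read' -> root (morpheme 1)
  'ment' -> suffix (morpheme 2)
  'ish' -> suffix (morpheme 3)
Total morphemes: 3

3


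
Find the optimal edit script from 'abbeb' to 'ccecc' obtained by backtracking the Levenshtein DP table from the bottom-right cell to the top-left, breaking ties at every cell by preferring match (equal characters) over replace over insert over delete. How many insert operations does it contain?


Edit distance = 5. Backtracking from cell (5, 5) with preference match > replace > insert > delete,
then listing the resulting alignment 'abbeb' -> 'ccecc' left to right:
  Step 1: replace a->c
  Step 2: replace b->c
  Step 3: replace b->e
  Step 4: replace e->c
  Step 5: replace b->c
Total insertions: 0

0


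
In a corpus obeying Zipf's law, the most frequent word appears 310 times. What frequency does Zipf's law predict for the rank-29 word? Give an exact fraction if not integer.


Zipf's law: freq(rank) = f1 / rank
f1 = 310, rank = 29
freq = 310 / 29
GCD(310, 29) = 1
Simplified: 310/29

310/29


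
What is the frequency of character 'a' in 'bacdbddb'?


Scanning 'bacdbddb' for 'a':
  Position 1: 'a' -> MATCH (count: 1)
Total occurrences of 'a': 1

1


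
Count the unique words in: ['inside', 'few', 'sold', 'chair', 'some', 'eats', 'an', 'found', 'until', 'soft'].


Listing all tokens and tracking unique types:
  Token 1: 'inside' -> NEW (unique so far: 1)
  Token 2: 'few' -> NEW (unique so far: 2)
  Token 3: 'sold' -> NEW (unique so far: 3)
  Token 4: 'chair' -> NEW (unique so far: 4)
  Token 5: 'some' -> NEW (unique so far: 5)
  Token 6: 'eats' -> NEW (unique so far: 6)
  Token 7: 'an' -> NEW (unique so far: 7)
  Token 8: 'found' -> NEW (unique so far: 8)
  Token 9: 'until' -> NEW (unique so far: 9)
  Token 10: 'soft' -> NEW (unique so far: 10)
Unique types: ('an', 'chair', 'eats', 'few', 'found', 'inside', 'soft', 'sold', 'some', 'until')
Vocabulary size: 10

10


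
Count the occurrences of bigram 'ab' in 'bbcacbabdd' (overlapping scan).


Scanning 'bbcacbabdd' for bigram 'ab':
  Position 0: 'bb' -> no
  Position 1: 'bc' -> no
  Position 2: 'ca' -> no
  Position 3: 'ac' -> no
  Position 4: 'cb' -> no
  Position 5: 'ba' -> no
  Position 6: 'ab' -> MATCH
  Position 7: 'bd' -> no
  Position 8: 'dd' -> no
Total matches: 1

1


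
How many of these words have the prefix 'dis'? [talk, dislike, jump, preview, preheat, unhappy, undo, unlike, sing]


Checking each word for prefix 'dis':
  'talk' -> no (count: 0)
  'dislike' -> YES, starts with 'dis' (count: 1)
  'jump' -> no (count: 1)
  'preview' -> no (count: 1)
  'preheat' -> no (count: 1)
  'unhappy' -> no (count: 1)
  'undo' -> no (count: 1)
  'unlike' -> no (count: 1)
  'sing' -> no (count: 1)
Total with prefix 'dis': 1

1


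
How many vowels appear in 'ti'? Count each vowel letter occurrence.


Scanning each character of 'ti':
  Position 1: 't' -> consonant (running count: 0)
  Position 2: 'i' -> vowel (running count: 1)
Total vowels: 1

1


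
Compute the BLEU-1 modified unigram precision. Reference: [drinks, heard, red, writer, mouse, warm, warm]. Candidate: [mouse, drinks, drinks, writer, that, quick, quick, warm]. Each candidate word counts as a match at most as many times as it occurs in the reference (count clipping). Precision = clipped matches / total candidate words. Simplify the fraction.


Reference word counts: {'drinks': 1, 'heard': 1, 'mouse': 1, 'red': 1, 'warm': 2, 'writer': 1}
Checking each candidate word (with clipping):
  'mouse' -> in reference (ref count 1, used 1/1) -> match (matches: 1)
  'drinks' -> in reference (ref count 1, used 1/1) -> match (matches: 2)
  'drinks' -> ref count 1 already used up (1/1) -> clipped, no match (matches: 2)
  'writer' -> in reference (ref count 1, used 1/1) -> match (matches: 3)
  'that' -> not in reference -> no match (matches: 3)
  'quick' -> not in reference -> no match (matches: 3)
  'quick' -> not in reference -> no match (matches: 3)
  'warm' -> in reference (ref count 2, used 1/2) -> match (matches: 4)
Clipped matches: 4, Candidate length: 8
Precision = 4/8 = 1/2

1/2


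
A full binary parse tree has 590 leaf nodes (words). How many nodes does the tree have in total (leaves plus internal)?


Leaf nodes (terminals): 590
Internal nodes = n - 1 = 590 - 1 = 589
Total = leaves + internal = 590 + 589 = 1179

1179


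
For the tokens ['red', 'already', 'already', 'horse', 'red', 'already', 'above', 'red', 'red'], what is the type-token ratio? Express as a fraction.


Tokens: 9
Unique types: ('above', 'already', 'horse', 'red') = 4
TTR = 4/9
Already in lowest terms.

4/9


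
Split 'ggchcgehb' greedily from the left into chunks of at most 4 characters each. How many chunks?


'ggchcgehb' has 9 characters.
Chunking with max size 4:
  Chunk 1: 'ggch' (positions 0-3)
  Chunk 2: 'cgeh' (positions 4-7)
  Chunk 3: 'b' (positions 8-8)
Total chunks: ceil(9 / 4) = 3

3


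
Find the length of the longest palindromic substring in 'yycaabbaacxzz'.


Scanning 'yycaabbaacxzz' for palindromic substrings.
Substring at positions 2-9: 'caabbaac'.
Check: reverse('caabbaac') = 'caabbaac' -> palindrome confirmed.
Neighbouring characters ('y' / 'x') break symmetry, so it cannot extend further.
No longer palindromic substring exists; longest length = 8

8


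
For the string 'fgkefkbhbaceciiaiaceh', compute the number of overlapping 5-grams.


String 'fgkefkbhbaceciiaiaceh' has length L = 21.
Number of overlapping n-grams = L - n + 1
Substituting: 21 - 5 + 1 = 17

17


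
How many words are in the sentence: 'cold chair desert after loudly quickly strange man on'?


Counting words by splitting on spaces:
  Word 1: 'cold'
  Word 2: 'chair'
  Word 3: 'desert'
  Word 4: 'after'
  Word 5: 'loudly'
  Word 6: 'quickly'
  Word 7: 'strange'
  Word 8: 'man'
  Word 9: 'on'
Total words: 9

9


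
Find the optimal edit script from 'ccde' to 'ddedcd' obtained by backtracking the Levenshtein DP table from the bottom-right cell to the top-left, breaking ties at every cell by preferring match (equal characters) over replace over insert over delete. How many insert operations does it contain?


Edit distance = 5. Backtracking from cell (4, 6) with preference match > replace > insert > delete,
then listing the resulting alignment 'ccde' -> 'ddedcd' left to right:
  Step 1: insert 'd' [insertion #1]
  Step 2: replace c->d
  Step 3: replace c->e
  Step 4: keep 'd'
  Step 5: insert 'c' [insertion #2]
  Step 6: replace e->d
Total insertions: 2

2


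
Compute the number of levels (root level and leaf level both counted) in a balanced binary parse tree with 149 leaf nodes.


In a balanced binary tree with n leaves the deepest leaf is ceil(log2(n)) edges below the root,
so counting node levels inclusive of root and leaves gives ceil(log2(n)) + 1 levels.
log2(149) = 7.2192
ceil(7.2192) = 8
levels = 8 + 1 = 9

9


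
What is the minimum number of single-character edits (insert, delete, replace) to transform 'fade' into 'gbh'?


Building DP table for s1='fade' (len 4) and s2='gbh' (len 3):
       g  b  h
    0  1  2  3
  f 1  1  2  3
  a 2  2  2  3
  d 3  3  3  3
  e 4  4  4  4
Edit distance = dp[4][3] = 4

4
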